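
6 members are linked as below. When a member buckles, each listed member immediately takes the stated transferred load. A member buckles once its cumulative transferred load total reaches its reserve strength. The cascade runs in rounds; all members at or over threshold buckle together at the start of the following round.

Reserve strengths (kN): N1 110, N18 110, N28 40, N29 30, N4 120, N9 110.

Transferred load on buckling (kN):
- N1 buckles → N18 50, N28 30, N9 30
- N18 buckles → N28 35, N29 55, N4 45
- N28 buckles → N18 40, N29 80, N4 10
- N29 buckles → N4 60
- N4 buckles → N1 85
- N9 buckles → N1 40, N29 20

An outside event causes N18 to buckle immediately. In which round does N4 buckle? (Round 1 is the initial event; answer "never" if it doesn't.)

Round 1 — N18 buckles (initial).
  N28: +35 → 35 < 40
  N29: +55 → 55 ≥ 30
  N4: +45 → 45 < 120
Round 2 — N29 buckles.
  N4: +60 → 105 < 120
No further bucklings.

never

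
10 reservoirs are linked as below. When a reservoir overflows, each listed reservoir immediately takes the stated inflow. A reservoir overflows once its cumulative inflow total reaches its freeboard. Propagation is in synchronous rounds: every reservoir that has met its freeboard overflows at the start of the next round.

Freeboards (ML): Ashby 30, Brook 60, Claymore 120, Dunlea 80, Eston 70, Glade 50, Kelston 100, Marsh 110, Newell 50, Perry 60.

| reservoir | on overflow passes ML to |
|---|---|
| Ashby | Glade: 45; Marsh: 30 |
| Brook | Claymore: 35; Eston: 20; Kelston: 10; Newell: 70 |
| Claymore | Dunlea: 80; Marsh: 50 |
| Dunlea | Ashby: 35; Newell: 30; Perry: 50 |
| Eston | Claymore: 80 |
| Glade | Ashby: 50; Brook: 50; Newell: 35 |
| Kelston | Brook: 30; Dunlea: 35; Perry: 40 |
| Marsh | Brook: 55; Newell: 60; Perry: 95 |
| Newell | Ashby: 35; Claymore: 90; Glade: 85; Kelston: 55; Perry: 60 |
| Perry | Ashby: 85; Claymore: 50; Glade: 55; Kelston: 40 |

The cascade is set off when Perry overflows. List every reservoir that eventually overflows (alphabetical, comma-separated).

Ashby, Glade, Perry

Round 1 — Perry overflows (initial).
  Ashby: +85 → 85 ≥ 30
  Claymore: +50 → 50 < 120
  Glade: +55 → 55 ≥ 50
  Kelston: +40 → 40 < 100
Round 2 — Ashby, Glade overflow.
  Brook: +50 → 50 < 60
  Marsh: +30 → 30 < 110
  Newell: +35 → 35 < 50
No further overflows.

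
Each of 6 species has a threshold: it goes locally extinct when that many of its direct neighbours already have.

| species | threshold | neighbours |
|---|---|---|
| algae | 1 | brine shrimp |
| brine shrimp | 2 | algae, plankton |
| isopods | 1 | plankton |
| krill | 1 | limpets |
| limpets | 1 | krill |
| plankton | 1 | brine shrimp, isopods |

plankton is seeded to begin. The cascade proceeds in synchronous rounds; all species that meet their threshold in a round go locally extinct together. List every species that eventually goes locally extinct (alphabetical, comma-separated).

Round 1 — plankton goes locally extinct (initial).
Round 2 — checking thresholds:
  brine shrimp: 1 of 2 neighbours < 2, not yet.
  isopods: 1 of 1 neighbours ≥ 1, goes locally extinct.
Round 3 — no new extinctions; cascade stops.

isopods, plankton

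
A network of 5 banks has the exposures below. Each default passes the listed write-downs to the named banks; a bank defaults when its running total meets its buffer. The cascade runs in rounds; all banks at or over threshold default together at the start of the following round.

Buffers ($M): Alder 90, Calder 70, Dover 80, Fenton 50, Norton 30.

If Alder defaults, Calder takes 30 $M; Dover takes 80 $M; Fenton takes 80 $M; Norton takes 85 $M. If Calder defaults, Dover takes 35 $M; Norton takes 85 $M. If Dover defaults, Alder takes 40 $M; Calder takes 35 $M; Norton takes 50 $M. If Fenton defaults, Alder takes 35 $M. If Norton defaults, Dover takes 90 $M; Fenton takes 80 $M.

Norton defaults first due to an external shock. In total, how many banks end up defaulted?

3

Round 1 — Norton defaults (initial).
  Dover: +90 → 90 ≥ 80
  Fenton: +80 → 80 ≥ 50
Round 2 — Dover, Fenton default.
  Alder: +40+35 → 75 < 90
  Calder: +35 → 35 < 70
No further defaults.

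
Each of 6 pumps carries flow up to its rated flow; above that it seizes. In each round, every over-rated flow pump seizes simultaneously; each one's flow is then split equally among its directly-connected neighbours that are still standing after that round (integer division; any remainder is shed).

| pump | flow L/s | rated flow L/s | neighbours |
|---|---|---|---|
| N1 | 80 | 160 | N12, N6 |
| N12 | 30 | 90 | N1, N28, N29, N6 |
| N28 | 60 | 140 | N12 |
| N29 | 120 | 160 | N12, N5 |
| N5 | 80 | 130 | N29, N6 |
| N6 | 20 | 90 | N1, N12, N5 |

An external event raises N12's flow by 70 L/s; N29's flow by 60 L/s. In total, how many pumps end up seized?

5

Round 1 — N12 at 100 > 90; N29 at 180 > 160. N12, N29 seize.
  N12 sheds 100 L/s to N1, N28, N6: 33 each (1 lost).
    N1: 80+33 = 113 ≤ 160
    N28: 60+33 = 93 ≤ 140
    N6: 20+33 = 53 ≤ 90
  N29 sheds 180 L/s to N5: 180 each.
    N5: 80+180 = 260 > 130
Round 2 — N5 seizes.
  N5 sheds 260 L/s to N6: 260 each.
    N6: 53+260 = 313 > 90
Round 3 — N6 seizes.
  N6 sheds 313 L/s to N1: 313 each.
    N1: 113+313 = 426 > 160
Round 4 — N1 seizes.
  N1 sheds 426 L/s: no online neighbours, lost.
No further seizures.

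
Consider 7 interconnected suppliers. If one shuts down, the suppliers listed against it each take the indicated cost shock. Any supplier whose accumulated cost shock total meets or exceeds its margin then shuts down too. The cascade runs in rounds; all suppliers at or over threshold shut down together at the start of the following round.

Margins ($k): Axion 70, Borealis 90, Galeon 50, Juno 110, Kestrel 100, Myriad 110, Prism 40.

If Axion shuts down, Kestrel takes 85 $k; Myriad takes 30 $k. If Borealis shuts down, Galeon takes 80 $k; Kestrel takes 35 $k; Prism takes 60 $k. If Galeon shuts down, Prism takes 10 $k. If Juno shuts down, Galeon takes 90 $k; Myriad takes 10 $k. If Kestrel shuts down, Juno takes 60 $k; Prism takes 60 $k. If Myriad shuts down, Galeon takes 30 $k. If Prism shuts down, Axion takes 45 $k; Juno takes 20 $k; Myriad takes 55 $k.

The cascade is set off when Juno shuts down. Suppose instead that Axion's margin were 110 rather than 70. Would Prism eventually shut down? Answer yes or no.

no

With Axion's margin at 110:
Round 1 — Juno shuts down (initial).
  Galeon: +90 → 90 ≥ 50
  Myriad: +10 → 10 < 110
Round 2 — Galeon shuts down.
  Prism: +10 → 10 < 40
No further shutdowns.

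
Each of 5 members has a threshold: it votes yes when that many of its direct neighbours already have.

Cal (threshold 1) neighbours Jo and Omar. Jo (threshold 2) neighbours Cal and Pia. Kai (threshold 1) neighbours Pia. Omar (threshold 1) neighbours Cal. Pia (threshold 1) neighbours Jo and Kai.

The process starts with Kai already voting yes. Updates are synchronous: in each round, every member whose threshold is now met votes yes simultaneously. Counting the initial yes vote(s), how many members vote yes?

2

Round 1 — Kai votes yes (initial).
Round 2 — checking thresholds:
  Pia: 1 of 2 neighbours ≥ 1, votes yes.
Round 3 — no new yes votes; cascade stops.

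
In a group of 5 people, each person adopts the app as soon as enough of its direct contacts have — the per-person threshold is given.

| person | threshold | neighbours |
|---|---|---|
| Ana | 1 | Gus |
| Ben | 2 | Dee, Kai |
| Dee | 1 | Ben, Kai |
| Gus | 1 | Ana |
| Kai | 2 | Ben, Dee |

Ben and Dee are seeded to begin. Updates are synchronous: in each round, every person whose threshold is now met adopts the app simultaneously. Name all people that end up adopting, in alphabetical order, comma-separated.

Round 1 — Ben, Dee adopt the app (initial).
Round 2 — checking thresholds:
  Kai: 2 of 2 neighbours ≥ 2, adopts the app.
Round 3 — no new adoptions; cascade stops.

Ben, Dee, Kai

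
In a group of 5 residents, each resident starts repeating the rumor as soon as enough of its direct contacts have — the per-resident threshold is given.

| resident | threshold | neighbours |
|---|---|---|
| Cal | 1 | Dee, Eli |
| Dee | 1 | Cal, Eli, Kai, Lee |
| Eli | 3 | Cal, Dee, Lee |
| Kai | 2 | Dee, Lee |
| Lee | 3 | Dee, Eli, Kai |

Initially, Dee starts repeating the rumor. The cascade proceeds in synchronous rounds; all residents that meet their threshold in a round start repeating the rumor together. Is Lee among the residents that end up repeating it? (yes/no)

no

Round 1 — Dee starts repeating the rumor (initial).
Round 2 — checking thresholds:
  Cal: 1 of 2 neighbours ≥ 1, starts repeating the rumor.
  Eli: 1 of 3 neighbours < 3, below threshold.
  Kai: 1 of 2 neighbours < 2, below threshold.
  Lee: 1 of 3 neighbours < 3, below threshold.
Round 3 — no new spreads; cascade stops.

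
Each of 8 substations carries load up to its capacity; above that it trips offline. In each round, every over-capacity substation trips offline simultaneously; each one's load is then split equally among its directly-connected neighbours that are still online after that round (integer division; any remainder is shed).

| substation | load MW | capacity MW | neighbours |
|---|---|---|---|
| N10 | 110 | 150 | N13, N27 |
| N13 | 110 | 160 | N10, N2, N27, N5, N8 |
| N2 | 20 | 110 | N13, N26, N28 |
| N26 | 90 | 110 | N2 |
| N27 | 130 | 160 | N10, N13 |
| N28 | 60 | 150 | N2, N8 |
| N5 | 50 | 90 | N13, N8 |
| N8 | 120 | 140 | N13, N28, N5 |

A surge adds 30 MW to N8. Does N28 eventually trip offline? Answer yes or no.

Round 1 — N8 at 150 > 140. N8 trips offline.
  N8 sheds 150 MW to N13, N28, N5: 50 each.
    N13: 110+50 = 160 ≤ 160
    N28: 60+50 = 110 ≤ 150
    N5: 50+50 = 100 > 90
Round 2 — N5 trips offline.
  N5 sheds 100 MW to N13: 100 each.
    N13: 160+100 = 260 > 160
Round 3 — N13 trips offline.
  N13 sheds 260 MW to N10, N2, N27: 86 each (2 lost).
    N10: 110+86 = 196 > 150
    N2: 20+86 = 106 ≤ 110
    N27: 130+86 = 216 > 160
Round 4 — N10, N27 trip offline.
  N10 sheds 196 MW: no online neighbours, lost.
  N27 sheds 216 MW: no online neighbours, lost.
No further trips.

no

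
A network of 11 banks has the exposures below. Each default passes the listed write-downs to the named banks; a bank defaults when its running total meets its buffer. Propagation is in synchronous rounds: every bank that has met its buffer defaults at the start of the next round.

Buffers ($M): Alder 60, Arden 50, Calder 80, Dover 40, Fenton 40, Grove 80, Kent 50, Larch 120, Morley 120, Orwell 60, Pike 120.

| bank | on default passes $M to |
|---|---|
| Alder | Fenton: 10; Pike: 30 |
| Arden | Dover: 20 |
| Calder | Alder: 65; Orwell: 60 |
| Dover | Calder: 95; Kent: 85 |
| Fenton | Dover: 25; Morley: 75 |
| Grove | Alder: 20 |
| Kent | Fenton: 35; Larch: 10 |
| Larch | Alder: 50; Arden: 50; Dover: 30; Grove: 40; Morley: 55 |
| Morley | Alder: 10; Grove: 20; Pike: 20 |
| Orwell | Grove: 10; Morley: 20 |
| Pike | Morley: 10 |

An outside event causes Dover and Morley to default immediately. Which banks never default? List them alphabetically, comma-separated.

Arden, Grove, Larch, Pike

Round 1 — Dover, Morley default (initial).
  Alder: +10 → 10 < 60
  Calder: +95 → 95 ≥ 80
  Grove: +20 → 20 < 80
  Kent: +85 → 85 ≥ 50
  Pike: +20 → 20 < 120
Round 2 — Calder, Kent default.
  Alder: +65 → 75 ≥ 60
  Fenton: +35 → 35 < 40
  Larch: +10 → 10 < 120
  Orwell: +60 → 60 ≥ 60
Round 3 — Alder, Orwell default.
  Fenton: +10 → 45 ≥ 40
  Grove: +10 → 30 < 80
  Pike: +30 → 50 < 120
Round 4 — Fenton defaults.
No further defaults.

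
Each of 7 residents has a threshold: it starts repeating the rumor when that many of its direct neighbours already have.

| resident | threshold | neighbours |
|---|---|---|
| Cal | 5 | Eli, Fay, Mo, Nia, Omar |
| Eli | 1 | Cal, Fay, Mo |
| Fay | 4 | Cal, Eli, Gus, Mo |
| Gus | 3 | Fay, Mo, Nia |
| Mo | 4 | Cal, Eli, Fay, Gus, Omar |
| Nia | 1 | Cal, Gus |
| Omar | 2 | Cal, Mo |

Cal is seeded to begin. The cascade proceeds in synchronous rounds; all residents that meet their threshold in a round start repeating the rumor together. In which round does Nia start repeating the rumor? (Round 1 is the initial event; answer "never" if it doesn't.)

2

Round 1 — Cal starts repeating the rumor (initial).
Round 2 — checking thresholds:
  Eli: 1 of 3 neighbours ≥ 1, starts repeating the rumor.
  Fay: 1 of 4 neighbours < 4, holds.
  Mo: 1 of 5 neighbours < 4, holds.
  Nia: 1 of 2 neighbours ≥ 1, starts repeating the rumor.
  Omar: 1 of 2 neighbours < 2, holds.
Round 3 — no new spreads; cascade stops.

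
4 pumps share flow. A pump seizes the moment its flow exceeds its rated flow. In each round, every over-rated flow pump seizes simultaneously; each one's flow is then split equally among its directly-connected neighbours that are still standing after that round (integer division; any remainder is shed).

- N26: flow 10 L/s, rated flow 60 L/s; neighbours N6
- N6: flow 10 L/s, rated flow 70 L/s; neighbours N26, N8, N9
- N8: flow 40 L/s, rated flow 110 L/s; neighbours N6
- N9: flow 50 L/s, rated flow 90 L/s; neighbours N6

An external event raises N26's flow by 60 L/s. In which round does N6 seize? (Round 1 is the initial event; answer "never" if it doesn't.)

2

Round 1 — N26 at 70 > 60. N26 seizes.
  N26 sheds 70 L/s to N6: 70 each.
    N6: 10+70 = 80 > 70
Round 2 — N6 seizes.
  N6 sheds 80 L/s to N8, N9: 40 each.
    N8: 40+40 = 80 ≤ 110
    N9: 50+40 = 90 ≤ 90
No further seizures.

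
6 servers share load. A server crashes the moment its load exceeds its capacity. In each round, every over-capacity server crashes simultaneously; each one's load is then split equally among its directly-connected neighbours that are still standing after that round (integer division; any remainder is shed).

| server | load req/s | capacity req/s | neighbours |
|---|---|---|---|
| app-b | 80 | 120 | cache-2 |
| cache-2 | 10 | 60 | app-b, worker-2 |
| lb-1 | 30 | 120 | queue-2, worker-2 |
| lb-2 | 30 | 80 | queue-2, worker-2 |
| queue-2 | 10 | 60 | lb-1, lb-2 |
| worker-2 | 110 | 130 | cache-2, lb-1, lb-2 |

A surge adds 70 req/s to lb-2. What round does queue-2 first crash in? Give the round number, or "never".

Round 1 — lb-2 at 100 > 80. lb-2 crashes.
  lb-2 sheds 100 req/s to queue-2, worker-2: 50 each.
    queue-2: 10+50 = 60 ≤ 60
    worker-2: 110+50 = 160 > 130
Round 2 — worker-2 crashes.
  worker-2 sheds 160 req/s to cache-2, lb-1: 80 each.
    cache-2: 10+80 = 90 > 60
    lb-1: 30+80 = 110 ≤ 120
Round 3 — cache-2 crashes.
  cache-2 sheds 90 req/s to app-b: 90 each.
    app-b: 80+90 = 170 > 120
Round 4 — app-b crashes.
  app-b sheds 170 req/s: no online neighbours, lost.
No further crashes.

never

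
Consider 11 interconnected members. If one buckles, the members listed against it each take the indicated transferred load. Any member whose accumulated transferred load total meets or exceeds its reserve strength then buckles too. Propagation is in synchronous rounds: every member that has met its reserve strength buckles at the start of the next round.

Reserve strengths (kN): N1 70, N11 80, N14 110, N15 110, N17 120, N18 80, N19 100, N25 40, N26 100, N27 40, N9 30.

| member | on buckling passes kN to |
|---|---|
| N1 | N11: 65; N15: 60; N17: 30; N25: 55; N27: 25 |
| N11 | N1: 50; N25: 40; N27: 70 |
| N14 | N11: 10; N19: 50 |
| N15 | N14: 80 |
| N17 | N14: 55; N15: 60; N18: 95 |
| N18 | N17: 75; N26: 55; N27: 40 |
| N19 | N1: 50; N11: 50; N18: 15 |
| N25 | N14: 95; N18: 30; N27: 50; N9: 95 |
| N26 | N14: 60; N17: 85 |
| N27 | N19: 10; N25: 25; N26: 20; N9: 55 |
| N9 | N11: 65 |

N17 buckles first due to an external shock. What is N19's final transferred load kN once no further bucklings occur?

Round 1 — N17 buckles (initial).
  N14: +55 → 55 < 110
  N15: +60 → 60 < 110
  N18: +95 → 95 ≥ 80
Round 2 — N18 buckles.
  N26: +55 → 55 < 100
  N27: +40 → 40 ≥ 40
Round 3 — N27 buckles.
  N19: +10 → 10 < 100
  N25: +25 → 25 < 40
  N26: +20 → 75 < 100
  N9: +55 → 55 ≥ 30
Round 4 — N9 buckles.
  N11: +65 → 65 < 80
No further bucklings.

10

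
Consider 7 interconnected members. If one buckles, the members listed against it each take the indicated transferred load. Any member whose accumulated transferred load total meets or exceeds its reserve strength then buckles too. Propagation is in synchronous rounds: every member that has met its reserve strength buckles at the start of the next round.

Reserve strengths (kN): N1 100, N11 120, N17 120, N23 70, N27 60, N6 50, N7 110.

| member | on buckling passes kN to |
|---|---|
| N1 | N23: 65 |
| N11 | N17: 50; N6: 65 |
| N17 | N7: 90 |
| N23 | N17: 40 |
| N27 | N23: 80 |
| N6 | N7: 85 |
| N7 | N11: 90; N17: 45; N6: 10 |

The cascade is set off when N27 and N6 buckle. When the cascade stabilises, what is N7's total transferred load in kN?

85

Round 1 — N27, N6 buckle (initial).
  N23: +80 → 80 ≥ 70
  N7: +85 → 85 < 110
Round 2 — N23 buckles.
  N17: +40 → 40 < 120
No further bucklings.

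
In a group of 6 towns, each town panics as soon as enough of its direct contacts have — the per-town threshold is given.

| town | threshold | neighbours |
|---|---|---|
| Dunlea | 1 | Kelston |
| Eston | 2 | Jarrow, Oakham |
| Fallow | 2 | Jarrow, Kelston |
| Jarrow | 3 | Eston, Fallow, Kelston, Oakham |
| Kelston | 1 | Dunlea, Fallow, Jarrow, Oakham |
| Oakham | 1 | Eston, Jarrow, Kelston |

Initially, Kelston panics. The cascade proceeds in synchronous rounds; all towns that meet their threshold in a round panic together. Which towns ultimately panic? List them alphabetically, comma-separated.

Round 1 — Kelston panics (initial).
Round 2 — checking thresholds:
  Dunlea: 1 of 1 neighbours ≥ 1, panics.
  Fallow: 1 of 2 neighbours < 2, holds.
  Jarrow: 1 of 4 neighbours < 3, holds.
  Oakham: 1 of 3 neighbours ≥ 1, panics.
Round 3 — no new panics; cascade stops.

Dunlea, Kelston, Oakham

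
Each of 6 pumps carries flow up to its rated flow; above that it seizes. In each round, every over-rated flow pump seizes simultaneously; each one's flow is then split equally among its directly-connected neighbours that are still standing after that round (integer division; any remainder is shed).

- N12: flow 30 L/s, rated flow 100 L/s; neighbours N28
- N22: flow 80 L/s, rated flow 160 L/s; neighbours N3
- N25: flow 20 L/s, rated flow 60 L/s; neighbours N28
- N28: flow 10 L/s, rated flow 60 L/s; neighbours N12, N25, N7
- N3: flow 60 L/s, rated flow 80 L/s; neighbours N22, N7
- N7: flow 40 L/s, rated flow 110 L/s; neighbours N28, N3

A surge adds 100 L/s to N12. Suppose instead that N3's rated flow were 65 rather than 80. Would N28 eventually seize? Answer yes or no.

With N3's rated flow at 65:
Round 1 — N12 at 130 > 100. N12 seizes.
  N12 sheds 130 L/s to N28: 130 each.
    N28: 10+130 = 140 > 60
Round 2 — N28 seizes.
  N28 sheds 140 L/s to N25, N7: 70 each.
    N25: 20+70 = 90 > 60
    N7: 40+70 = 110 ≤ 110
Round 3 — N25 seizes.
  N25 sheds 90 L/s: no online neighbours, lost.
No further seizures.

yes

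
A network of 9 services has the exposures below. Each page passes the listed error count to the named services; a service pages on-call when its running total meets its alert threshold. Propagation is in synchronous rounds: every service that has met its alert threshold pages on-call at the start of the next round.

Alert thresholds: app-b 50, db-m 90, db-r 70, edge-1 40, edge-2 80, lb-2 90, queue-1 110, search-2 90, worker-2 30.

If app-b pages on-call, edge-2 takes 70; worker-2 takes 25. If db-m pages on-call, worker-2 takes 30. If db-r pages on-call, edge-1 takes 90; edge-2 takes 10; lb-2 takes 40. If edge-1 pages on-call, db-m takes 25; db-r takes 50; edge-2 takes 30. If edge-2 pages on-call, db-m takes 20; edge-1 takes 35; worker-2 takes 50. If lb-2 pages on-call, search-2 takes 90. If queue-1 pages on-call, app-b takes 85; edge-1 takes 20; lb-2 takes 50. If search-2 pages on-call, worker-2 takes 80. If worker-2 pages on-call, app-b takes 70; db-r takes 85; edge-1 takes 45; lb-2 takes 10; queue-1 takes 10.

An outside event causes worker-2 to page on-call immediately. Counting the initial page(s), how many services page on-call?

5

Round 1 — worker-2 pages on-call (initial).
  app-b: +70 → 70 ≥ 50
  db-r: +85 → 85 ≥ 70
  edge-1: +45 → 45 ≥ 40
  lb-2: +10 → 10 < 90
  queue-1: +10 → 10 < 110
Round 2 — app-b, db-r, edge-1 page on-call.
  db-m: +25 → 25 < 90
  edge-2: +70+10+30 → 110 ≥ 80
  lb-2: +40 → 50 < 90
Round 3 — edge-2 pages on-call.
  db-m: +20 → 45 < 90
No further pages.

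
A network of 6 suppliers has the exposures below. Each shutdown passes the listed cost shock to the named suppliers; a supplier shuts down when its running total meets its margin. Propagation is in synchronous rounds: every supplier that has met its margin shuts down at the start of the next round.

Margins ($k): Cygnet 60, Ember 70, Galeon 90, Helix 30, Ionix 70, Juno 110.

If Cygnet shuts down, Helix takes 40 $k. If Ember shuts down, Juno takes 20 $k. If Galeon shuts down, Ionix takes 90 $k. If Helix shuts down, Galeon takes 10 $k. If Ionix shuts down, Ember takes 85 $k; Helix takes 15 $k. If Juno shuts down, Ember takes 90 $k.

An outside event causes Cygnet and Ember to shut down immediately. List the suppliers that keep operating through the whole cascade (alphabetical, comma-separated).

Round 1 — Cygnet, Ember shut down (initial).
  Helix: +40 → 40 ≥ 30
  Juno: +20 → 20 < 110
Round 2 — Helix shuts down.
  Galeon: +10 → 10 < 90
No further shutdowns.

Galeon, Ionix, Juno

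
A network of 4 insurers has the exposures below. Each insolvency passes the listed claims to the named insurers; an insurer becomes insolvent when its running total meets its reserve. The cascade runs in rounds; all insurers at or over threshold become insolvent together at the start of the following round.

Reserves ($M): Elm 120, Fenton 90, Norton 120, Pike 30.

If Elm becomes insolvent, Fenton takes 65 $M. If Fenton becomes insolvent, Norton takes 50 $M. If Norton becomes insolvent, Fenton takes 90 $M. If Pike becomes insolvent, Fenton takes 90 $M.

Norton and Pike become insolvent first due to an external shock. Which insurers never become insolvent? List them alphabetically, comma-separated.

Round 1 — Norton, Pike become insolvent (initial).
  Fenton: +90+90 → 180 ≥ 90
Round 2 — Fenton becomes insolvent.
No further insolvencies.

Elm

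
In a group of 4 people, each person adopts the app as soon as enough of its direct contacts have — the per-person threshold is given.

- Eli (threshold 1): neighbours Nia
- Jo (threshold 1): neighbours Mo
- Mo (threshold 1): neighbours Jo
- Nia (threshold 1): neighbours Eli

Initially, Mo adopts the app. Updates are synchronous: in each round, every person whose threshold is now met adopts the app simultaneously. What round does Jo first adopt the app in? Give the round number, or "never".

Round 1 — Mo adopts the app (initial).
Round 2 — checking thresholds:
  Jo: 1 of 1 neighbours ≥ 1, adopts the app.
Round 3 — no new adoptions; cascade stops.

2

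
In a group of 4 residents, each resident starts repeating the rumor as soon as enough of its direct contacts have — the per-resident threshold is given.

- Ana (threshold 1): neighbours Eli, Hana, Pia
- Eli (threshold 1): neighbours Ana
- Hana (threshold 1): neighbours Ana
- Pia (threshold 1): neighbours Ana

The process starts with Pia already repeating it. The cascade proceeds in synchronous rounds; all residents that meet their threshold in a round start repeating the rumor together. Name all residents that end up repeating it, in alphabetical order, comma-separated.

Round 1 — Pia starts repeating the rumor (initial).
Round 2 — checking thresholds:
  Ana: 1 of 3 neighbours ≥ 1, starts repeating the rumor.
Round 3 — checking thresholds:
  Eli: 1 of 1 neighbours ≥ 1, starts repeating the rumor.
  Hana: 1 of 1 neighbours ≥ 1, starts repeating the rumor.
Round 4 — no new spreads; cascade stops.

Ana, Eli, Hana, Pia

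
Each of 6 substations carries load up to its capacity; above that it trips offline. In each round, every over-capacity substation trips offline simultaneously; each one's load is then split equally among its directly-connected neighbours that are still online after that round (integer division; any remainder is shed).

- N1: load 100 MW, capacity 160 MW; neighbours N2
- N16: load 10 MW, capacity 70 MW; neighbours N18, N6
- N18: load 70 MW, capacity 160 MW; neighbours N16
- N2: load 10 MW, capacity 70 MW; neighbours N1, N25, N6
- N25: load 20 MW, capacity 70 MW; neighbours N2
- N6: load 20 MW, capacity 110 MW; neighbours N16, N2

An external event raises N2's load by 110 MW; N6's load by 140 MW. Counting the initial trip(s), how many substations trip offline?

Round 1 — N2 at 120 > 70; N6 at 160 > 110. N2, N6 trip offline.
  N2 sheds 120 MW to N1, N25: 60 each.
    N1: 100+60 = 160 ≤ 160
    N25: 20+60 = 80 > 70
  N6 sheds 160 MW to N16: 160 each.
    N16: 10+160 = 170 > 70
Round 2 — N16, N25 trip offline.
  N16 sheds 170 MW to N18: 170 each.
    N18: 70+170 = 240 > 160
  N25 sheds 80 MW: no online neighbours, lost.
Round 3 — N18 trips offline.
  N18 sheds 240 MW: no online neighbours, lost.
No further trips.

5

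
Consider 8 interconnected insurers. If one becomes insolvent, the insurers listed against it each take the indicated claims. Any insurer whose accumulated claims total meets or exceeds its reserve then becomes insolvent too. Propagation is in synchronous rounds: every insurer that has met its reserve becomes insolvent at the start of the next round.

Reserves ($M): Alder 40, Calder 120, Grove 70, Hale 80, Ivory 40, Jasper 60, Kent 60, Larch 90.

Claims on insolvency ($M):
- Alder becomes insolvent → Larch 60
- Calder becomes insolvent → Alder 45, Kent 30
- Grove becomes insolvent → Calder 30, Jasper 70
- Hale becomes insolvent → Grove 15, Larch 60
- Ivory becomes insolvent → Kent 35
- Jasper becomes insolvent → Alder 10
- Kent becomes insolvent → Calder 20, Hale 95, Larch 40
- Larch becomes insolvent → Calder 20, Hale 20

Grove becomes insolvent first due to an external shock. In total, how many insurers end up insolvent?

Round 1 — Grove becomes insolvent (initial).
  Calder: +30 → 30 < 120
  Jasper: +70 → 70 ≥ 60
Round 2 — Jasper becomes insolvent.
  Alder: +10 → 10 < 40
No further insolvencies.

2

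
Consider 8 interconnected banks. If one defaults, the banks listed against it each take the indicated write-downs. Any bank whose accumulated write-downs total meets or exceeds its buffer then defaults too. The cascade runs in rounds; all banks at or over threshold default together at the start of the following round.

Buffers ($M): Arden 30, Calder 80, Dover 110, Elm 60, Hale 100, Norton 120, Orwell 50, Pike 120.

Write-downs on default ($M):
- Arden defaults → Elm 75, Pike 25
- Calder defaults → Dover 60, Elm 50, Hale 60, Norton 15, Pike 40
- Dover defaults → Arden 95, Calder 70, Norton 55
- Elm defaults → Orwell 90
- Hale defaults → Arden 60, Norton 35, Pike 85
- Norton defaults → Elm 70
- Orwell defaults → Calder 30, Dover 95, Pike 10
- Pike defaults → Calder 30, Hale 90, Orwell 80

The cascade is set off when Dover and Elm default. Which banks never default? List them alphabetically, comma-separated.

Hale, Norton, Pike

Round 1 — Dover, Elm default (initial).
  Arden: +95 → 95 ≥ 30
  Calder: +70 → 70 < 80
  Norton: +55 → 55 < 120
  Orwell: +90 → 90 ≥ 50
Round 2 — Arden, Orwell default.
  Calder: +30 → 100 ≥ 80
  Pike: +25+10 → 35 < 120
Round 3 — Calder defaults.
  Hale: +60 → 60 < 100
  Norton: +15 → 70 < 120
  Pike: +40 → 75 < 120
No further defaults.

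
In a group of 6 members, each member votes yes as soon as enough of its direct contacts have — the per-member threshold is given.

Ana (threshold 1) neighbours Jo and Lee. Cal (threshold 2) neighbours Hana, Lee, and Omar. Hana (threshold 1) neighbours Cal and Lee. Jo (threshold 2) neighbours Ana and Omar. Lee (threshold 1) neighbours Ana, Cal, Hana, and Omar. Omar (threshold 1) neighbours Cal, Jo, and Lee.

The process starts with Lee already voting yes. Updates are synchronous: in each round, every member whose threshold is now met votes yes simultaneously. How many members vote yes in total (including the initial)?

Round 1 — Lee votes yes (initial).
Round 2 — checking thresholds:
  Ana: 1 of 2 neighbours ≥ 1, votes yes.
  Cal: 1 of 3 neighbours < 2, below threshold.
  Hana: 1 of 2 neighbours ≥ 1, votes yes.
  Omar: 1 of 3 neighbours ≥ 1, votes yes.
Round 3 — checking thresholds:
  Cal: 3 of 3 neighbours ≥ 2, votes yes.
  Jo: 2 of 2 neighbours ≥ 2, votes yes.
Round 4 — no new yes votes; cascade stops.

6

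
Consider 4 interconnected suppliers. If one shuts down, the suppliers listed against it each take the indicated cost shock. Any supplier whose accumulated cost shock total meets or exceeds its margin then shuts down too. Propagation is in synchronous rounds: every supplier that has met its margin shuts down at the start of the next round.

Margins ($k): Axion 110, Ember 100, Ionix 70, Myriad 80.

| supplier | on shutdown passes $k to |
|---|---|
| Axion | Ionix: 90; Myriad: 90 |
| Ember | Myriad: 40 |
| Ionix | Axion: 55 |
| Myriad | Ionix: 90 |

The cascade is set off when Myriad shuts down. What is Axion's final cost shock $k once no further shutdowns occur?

Round 1 — Myriad shuts down (initial).
  Ionix: +90 → 90 ≥ 70
Round 2 — Ionix shuts down.
  Axion: +55 → 55 < 110
No further shutdowns.

55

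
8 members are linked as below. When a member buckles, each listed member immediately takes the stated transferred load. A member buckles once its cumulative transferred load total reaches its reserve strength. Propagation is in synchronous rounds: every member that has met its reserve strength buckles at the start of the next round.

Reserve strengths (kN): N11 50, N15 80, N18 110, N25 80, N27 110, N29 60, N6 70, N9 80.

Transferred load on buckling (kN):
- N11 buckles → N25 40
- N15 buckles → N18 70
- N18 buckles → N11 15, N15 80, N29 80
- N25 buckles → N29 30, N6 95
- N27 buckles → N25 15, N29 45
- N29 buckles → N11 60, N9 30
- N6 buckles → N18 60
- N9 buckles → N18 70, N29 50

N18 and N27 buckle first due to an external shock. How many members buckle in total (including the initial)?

5

Round 1 — N18, N27 buckle (initial).
  N11: +15 → 15 < 50
  N15: +80 → 80 ≥ 80
  N25: +15 → 15 < 80
  N29: +80+45 → 125 ≥ 60
Round 2 — N15, N29 buckle.
  N11: +60 → 75 ≥ 50
  N9: +30 → 30 < 80
Round 3 — N11 buckles.
  N25: +40 → 55 < 80
No further bucklings.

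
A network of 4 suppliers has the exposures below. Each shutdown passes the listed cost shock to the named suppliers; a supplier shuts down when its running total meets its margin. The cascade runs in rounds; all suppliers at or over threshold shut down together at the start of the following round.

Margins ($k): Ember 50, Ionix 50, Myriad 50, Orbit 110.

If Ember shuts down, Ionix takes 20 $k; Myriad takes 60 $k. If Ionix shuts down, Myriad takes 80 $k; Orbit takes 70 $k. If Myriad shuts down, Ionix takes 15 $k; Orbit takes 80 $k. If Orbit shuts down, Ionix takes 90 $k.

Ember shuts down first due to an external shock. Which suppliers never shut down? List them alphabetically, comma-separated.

Ionix, Orbit

Round 1 — Ember shuts down (initial).
  Ionix: +20 → 20 < 50
  Myriad: +60 → 60 ≥ 50
Round 2 — Myriad shuts down.
  Ionix: +15 → 35 < 50
  Orbit: +80 → 80 < 110
No further shutdowns.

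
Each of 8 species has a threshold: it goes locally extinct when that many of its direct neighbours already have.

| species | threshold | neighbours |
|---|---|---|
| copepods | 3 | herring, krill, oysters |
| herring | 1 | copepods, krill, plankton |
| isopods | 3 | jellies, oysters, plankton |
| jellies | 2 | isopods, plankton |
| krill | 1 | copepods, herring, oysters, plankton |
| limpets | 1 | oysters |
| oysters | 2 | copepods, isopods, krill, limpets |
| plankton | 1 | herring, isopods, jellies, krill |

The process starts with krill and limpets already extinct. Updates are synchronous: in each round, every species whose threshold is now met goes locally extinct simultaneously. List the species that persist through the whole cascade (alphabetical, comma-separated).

Round 1 — krill, limpets go locally extinct (initial).
Round 2 — checking thresholds:
  copepods: 1 of 3 neighbours < 3, not yet.
  herring: 1 of 3 neighbours ≥ 1, goes locally extinct.
  oysters: 2 of 4 neighbours ≥ 2, goes locally extinct.
  plankton: 1 of 4 neighbours ≥ 1, goes locally extinct.
Round 3 — checking thresholds:
  copepods: 3 of 3 neighbours ≥ 3, goes locally extinct.
  isopods: 2 of 3 neighbours < 3, not yet.
  jellies: 1 of 2 neighbours < 2, not yet.
Round 4 — no new extinctions; cascade stops.

isopods, jellies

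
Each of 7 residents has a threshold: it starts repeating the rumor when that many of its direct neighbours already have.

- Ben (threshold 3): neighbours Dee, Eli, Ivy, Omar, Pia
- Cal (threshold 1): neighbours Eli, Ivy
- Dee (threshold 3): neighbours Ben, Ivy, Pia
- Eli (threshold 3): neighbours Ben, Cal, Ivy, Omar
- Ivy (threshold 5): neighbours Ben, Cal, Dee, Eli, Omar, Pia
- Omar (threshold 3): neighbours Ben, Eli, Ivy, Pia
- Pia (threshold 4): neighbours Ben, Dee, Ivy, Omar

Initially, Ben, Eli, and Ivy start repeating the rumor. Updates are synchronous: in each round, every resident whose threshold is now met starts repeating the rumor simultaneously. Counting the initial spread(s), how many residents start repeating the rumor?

Round 1 — Ben, Eli, Ivy start repeating the rumor (initial).
Round 2 — checking thresholds:
  Cal: 2 of 2 neighbours ≥ 1, starts repeating the rumor.
  Dee: 2 of 3 neighbours < 3, below threshold.
  Omar: 3 of 4 neighbours ≥ 3, starts repeating the rumor.
  Pia: 2 of 4 neighbours < 4, below threshold.
Round 3 — no new spreads; cascade stops.

5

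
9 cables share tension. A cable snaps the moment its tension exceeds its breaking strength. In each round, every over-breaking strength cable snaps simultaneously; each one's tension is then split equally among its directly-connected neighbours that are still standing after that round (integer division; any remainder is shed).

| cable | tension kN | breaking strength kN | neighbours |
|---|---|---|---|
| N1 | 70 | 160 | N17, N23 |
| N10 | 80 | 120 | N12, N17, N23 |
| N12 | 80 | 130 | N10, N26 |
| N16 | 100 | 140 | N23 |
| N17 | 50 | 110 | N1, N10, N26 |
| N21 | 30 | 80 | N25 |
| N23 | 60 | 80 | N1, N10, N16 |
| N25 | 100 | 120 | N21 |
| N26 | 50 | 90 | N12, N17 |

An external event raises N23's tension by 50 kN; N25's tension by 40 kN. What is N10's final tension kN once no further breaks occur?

116

Round 1 — N23 at 110 > 80; N25 at 140 > 120. N23, N25 snap.
  N23 sheds 110 kN to N1, N10, N16: 36 each (2 lost).
    N1: 70+36 = 106 ≤ 160
    N10: 80+36 = 116 ≤ 120
    N16: 100+36 = 136 ≤ 140
  N25 sheds 140 kN to N21: 140 each.
    N21: 30+140 = 170 > 80
Round 2 — N21 snaps.
  N21 sheds 170 kN: no online neighbours, lost.
No further breaks.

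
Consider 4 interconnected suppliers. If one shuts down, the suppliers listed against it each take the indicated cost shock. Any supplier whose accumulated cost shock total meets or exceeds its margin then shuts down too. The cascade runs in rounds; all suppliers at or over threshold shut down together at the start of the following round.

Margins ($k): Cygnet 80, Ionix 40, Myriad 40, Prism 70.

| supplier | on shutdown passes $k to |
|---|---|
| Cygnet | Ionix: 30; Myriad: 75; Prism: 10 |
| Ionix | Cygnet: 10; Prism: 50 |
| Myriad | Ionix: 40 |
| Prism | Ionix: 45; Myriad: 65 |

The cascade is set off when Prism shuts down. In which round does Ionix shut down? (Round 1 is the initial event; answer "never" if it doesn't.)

2

Round 1 — Prism shuts down (initial).
  Ionix: +45 → 45 ≥ 40
  Myriad: +65 → 65 ≥ 40
Round 2 — Ionix, Myriad shut down.
  Cygnet: +10 → 10 < 80
No further shutdowns.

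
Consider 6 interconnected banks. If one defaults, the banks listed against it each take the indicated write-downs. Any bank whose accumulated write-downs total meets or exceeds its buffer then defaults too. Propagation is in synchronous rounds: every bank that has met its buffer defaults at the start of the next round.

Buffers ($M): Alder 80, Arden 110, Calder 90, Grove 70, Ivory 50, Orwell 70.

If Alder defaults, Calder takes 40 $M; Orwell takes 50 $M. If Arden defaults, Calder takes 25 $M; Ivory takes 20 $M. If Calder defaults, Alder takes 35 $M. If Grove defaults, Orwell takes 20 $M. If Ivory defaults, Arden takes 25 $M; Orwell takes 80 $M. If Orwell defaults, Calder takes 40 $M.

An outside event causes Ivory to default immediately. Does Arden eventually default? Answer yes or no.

no

Round 1 — Ivory defaults (initial).
  Arden: +25 → 25 < 110
  Orwell: +80 → 80 ≥ 70
Round 2 — Orwell defaults.
  Calder: +40 → 40 < 90
No further defaults.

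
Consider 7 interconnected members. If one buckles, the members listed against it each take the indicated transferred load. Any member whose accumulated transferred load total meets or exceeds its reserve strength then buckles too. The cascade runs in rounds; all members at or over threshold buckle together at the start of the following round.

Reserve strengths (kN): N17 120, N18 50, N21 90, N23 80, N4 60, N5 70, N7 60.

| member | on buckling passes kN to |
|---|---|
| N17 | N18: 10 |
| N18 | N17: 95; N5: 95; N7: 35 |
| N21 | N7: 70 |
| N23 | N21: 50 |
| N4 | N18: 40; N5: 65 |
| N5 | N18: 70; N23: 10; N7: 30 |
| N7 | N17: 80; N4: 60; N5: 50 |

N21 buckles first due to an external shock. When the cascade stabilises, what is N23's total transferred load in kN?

10

Round 1 — N21 buckles (initial).
  N7: +70 → 70 ≥ 60
Round 2 — N7 buckles.
  N17: +80 → 80 < 120
  N4: +60 → 60 ≥ 60
  N5: +50 → 50 < 70
Round 3 — N4 buckles.
  N18: +40 → 40 < 50
  N5: +65 → 115 ≥ 70
Round 4 — N5 buckles.
  N18: +70 → 110 ≥ 50
  N23: +10 → 10 < 80
Round 5 — N18 buckles.
  N17: +95 → 175 ≥ 120
Round 6 — N17 buckles.
No further bucklings.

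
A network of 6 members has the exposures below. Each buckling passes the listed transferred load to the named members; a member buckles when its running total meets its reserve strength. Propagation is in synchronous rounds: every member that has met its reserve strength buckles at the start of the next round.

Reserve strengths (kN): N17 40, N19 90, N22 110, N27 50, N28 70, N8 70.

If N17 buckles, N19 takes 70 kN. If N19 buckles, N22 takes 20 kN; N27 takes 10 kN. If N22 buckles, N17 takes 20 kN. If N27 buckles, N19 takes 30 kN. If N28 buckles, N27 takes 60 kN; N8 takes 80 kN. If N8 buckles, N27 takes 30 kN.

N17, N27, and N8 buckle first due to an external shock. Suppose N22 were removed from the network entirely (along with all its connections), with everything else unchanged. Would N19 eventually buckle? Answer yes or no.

With N22 removed:
Round 1 — N17, N27, N8 buckle (initial).
  N19: +70+30 → 100 ≥ 90
Round 2 — N19 buckles.
No further bucklings.

yes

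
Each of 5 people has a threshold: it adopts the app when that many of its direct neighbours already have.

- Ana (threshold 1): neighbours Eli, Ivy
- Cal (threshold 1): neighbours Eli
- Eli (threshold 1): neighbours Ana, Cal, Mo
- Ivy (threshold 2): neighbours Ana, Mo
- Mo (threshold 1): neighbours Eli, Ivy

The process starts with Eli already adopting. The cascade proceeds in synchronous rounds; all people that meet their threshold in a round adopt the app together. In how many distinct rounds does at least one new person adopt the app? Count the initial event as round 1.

Round 1 — Eli adopts the app (initial).
Round 2 — checking thresholds:
  Ana: 1 of 2 neighbours ≥ 1, adopts the app.
  Cal: 1 of 1 neighbours ≥ 1, adopts the app.
  Mo: 1 of 2 neighbours ≥ 1, adopts the app.
Round 3 — checking thresholds:
  Ivy: 2 of 2 neighbours ≥ 2, adopts the app.
Round 4 — no new adoptions; cascade stops.

3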